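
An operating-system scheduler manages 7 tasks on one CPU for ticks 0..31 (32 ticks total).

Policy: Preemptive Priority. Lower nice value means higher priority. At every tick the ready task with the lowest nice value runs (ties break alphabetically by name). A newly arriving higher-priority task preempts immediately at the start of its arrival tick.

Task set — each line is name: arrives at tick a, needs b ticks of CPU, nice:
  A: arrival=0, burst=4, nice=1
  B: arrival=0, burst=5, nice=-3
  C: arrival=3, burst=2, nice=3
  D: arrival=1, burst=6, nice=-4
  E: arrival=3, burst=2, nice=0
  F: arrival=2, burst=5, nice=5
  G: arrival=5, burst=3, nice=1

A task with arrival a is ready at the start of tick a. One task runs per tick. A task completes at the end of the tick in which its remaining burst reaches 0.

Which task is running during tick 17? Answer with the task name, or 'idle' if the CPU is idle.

t=0: ready={A,B} → run B
t=1: ready={A,B,D} → run D
t=2: ready={A,B,D,F} → run D
t=3: ready={A,B,C,D,E,F} → run D
t=4: ready={A,B,C,D,E,F} → run D
t=5: ready={A,B,C,D,E,F,G} → run D
t=6: ready={A,B,C,D,E,F,G} → run D
t=7: ready={A,B,C,E,F,G} → run B
t=8: ready={A,B,C,E,F,G} → run B
t=9: ready={A,B,C,E,F,G} → run B
t=10: ready={A,B,C,E,F,G} → run B
t=11: ready={A,C,E,F,G} → run E
t=12: ready={A,C,E,F,G} → run E
t=13: ready={A,C,F,G} → run A
t=14: ready={A,C,F,G} → run A
t=15: ready={A,C,F,G} → run A
t=16: ready={A,C,F,G} → run A
t=17: ready={C,F,G} → run G
t=18: ready={C,F,G} → run G
t=19: ready={C,F,G} → run G
t=20: ready={C,F} → run C
t=21: ready={C,F} → run C
t=22: ready={F} → run F
t=23: ready={F} → run F
t=24: ready={F} → run F
t=25: ready={F} → run F
t=26: ready={F} → run F
t=27: (idle)
t=28: (idle)
t=29: (idle)
t=30: (idle)
t=31: (idle)

running at tick 17 = G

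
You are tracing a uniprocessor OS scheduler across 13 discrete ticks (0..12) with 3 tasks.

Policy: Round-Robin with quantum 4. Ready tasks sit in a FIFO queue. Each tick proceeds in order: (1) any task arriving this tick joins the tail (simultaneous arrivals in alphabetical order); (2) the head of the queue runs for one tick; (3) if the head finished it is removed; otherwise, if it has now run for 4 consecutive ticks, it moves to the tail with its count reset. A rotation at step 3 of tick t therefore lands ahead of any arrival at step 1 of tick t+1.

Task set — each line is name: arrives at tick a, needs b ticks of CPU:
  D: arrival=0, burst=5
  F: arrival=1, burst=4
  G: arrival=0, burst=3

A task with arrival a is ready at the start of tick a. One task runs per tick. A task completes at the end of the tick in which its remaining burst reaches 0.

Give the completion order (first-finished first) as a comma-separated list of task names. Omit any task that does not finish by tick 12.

completion order = G, F, D

t=0: queue=[D,G] q_used=0 → run D
t=1: queue=[D,G,F] q_used=1 → run D
t=2: queue=[D,G,F] q_used=2 → run D
t=3: queue=[D,G,F] q_used=3 → run D
t=4: queue=[G,F,D] q_used=0 → run G
t=5: queue=[G,F,D] q_used=1 → run G
t=6: queue=[G,F,D] q_used=2 → run G
t=7: queue=[F,D] q_used=0 → run F
t=8: queue=[F,D] q_used=1 → run F
t=9: queue=[F,D] q_used=2 → run F
t=10: queue=[F,D] q_used=3 → run F
t=11: queue=[D] q_used=0 → run D
t=12: (idle)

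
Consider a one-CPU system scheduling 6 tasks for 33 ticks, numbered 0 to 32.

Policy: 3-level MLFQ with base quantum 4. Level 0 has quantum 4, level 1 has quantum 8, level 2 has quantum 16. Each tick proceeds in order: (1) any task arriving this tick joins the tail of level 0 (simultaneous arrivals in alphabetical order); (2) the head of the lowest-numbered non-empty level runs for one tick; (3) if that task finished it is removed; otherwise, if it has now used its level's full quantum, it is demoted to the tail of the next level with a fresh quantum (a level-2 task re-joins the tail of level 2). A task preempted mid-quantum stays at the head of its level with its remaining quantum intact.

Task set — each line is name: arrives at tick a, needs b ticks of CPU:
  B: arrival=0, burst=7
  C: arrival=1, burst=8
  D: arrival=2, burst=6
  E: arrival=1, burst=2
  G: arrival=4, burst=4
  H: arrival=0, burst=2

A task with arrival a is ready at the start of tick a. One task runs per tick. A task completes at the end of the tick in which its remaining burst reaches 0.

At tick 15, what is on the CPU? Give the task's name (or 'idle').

running at tick 15 = D

t=0: L0/L1/L2 = BH/-/- → run B
t=1: L0/L1/L2 = BHCE/-/- → run B
t=2: L0/L1/L2 = BHCED/-/- → run B
t=3: L0/L1/L2 = BHCED/-/- → run B
t=4: L0/L1/L2 = HCEDG/B/- → run H
t=5: L0/L1/L2 = HCEDG/B/- → run H
t=6: L0/L1/L2 = CEDG/B/- → run C
t=7: L0/L1/L2 = CEDG/B/- → run C
t=8: L0/L1/L2 = CEDG/B/- → run C
t=9: L0/L1/L2 = CEDG/B/- → run C
t=10: L0/L1/L2 = EDG/BC/- → run E
t=11: L0/L1/L2 = EDG/BC/- → run E
t=12: L0/L1/L2 = DG/BC/- → run D
t=13: L0/L1/L2 = DG/BC/- → run D
t=14: L0/L1/L2 = DG/BC/- → run D
t=15: L0/L1/L2 = DG/BC/- → run D
t=16: L0/L1/L2 = G/BCD/- → run G
t=17: L0/L1/L2 = G/BCD/- → run G
t=18: L0/L1/L2 = G/BCD/- → run G
t=19: L0/L1/L2 = G/BCD/- → run G
t=20: L0/L1/L2 = -/BCD/- → run B
t=21: L0/L1/L2 = -/BCD/- → run B
t=22: L0/L1/L2 = -/BCD/- → run B
t=23: L0/L1/L2 = -/CD/- → run C
t=24: L0/L1/L2 = -/CD/- → run C
t=25: L0/L1/L2 = -/CD/- → run C
t=26: L0/L1/L2 = -/CD/- → run C
t=27: L0/L1/L2 = -/D/- → run D
t=28: L0/L1/L2 = -/D/- → run D
t=29: (idle)
t=30: (idle)
t=31: (idle)
t=32: (idle)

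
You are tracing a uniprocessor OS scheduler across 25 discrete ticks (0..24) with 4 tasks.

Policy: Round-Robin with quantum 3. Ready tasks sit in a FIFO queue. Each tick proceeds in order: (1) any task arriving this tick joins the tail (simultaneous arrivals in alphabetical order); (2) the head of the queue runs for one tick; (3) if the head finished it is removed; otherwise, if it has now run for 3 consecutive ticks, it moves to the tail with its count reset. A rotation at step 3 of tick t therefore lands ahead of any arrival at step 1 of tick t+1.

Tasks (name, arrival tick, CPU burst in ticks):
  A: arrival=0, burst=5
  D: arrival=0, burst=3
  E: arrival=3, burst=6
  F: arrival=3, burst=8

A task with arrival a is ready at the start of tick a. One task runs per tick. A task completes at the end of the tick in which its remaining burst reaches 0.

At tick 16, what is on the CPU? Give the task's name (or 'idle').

running at tick 16 = E

t=0: queue=[A,D] q_used=0 → run A
t=1: queue=[A,D] q_used=1 → run A
t=2: queue=[A,D] q_used=2 → run A
t=3: queue=[D,A,E,F] q_used=0 → run D
t=4: queue=[D,A,E,F] q_used=1 → run D
t=5: queue=[D,A,E,F] q_used=2 → run D
t=6: queue=[A,E,F] q_used=0 → run A
t=7: queue=[A,E,F] q_used=1 → run A
t=8: queue=[E,F] q_used=0 → run E
t=9: queue=[E,F] q_used=1 → run E
t=10: queue=[E,F] q_used=2 → run E
t=11: queue=[F,E] q_used=0 → run F
t=12: queue=[F,E] q_used=1 → run F
t=13: queue=[F,E] q_used=2 → run F
t=14: queue=[E,F] q_used=0 → run E
t=15: queue=[E,F] q_used=1 → run E
t=16: queue=[E,F] q_used=2 → run E
t=17: queue=[F] q_used=0 → run F
t=18: queue=[F] q_used=1 → run F
t=19: queue=[F] q_used=2 → run F
t=20: queue=[F] q_used=0 → run F
t=21: queue=[F] q_used=1 → run F
t=22: (idle)
t=23: (idle)
t=24: (idle)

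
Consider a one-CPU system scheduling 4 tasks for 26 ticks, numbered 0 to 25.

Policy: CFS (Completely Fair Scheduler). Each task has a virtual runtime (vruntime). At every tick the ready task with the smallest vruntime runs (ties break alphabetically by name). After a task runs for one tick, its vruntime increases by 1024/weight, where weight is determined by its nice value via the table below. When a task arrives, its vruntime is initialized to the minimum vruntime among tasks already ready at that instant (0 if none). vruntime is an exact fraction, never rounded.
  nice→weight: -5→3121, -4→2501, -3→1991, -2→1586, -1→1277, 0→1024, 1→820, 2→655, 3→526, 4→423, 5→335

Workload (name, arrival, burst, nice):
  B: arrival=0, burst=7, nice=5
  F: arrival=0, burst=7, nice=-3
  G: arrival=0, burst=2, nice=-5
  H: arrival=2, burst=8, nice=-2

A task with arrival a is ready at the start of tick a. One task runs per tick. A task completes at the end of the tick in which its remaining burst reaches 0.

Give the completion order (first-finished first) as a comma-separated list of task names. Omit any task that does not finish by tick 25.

t=0: vr[B=0 F=0 G=0] → run B
t=1: vr[B=1024/335 F=0 G=0] → run F
t=2: vr[B=1024/335 F=1024/1991 G=0 H=0] → run G
t=3: vr[B=1024/335 F=1024/1991 G=1024/3121 H=0] → run H
t=4: vr[B=1024/335 F=1024/1991 G=1024/3121 H=512/793] → run G
t=5: vr[B=1024/335 F=1024/1991 H=512/793] → run F
t=6: vr[B=1024/335 F=2048/1991 H=512/793] → run H
t=7: vr[B=1024/335 F=2048/1991 H=1024/793] → run F
t=8: vr[B=1024/335 F=3072/1991 H=1024/793] → run H
t=9: vr[B=1024/335 F=3072/1991 H=1536/793] → run F
t=10: vr[B=1024/335 F=4096/1991 H=1536/793] → run H
t=11: vr[B=1024/335 F=4096/1991 H=2048/793] → run F
t=12: vr[B=1024/335 F=5120/1991 H=2048/793] → run F
t=13: vr[B=1024/335 F=6144/1991 H=2048/793] → run H
t=14: vr[B=1024/335 F=6144/1991 H=2560/793] → run B
t=15: vr[B=2048/335 F=6144/1991 H=2560/793] → run F
t=16: vr[B=2048/335 H=2560/793] → run H
t=17: vr[B=2048/335 H=3072/793] → run H
t=18: vr[B=2048/335 H=3584/793] → run H
t=19: vr[B=2048/335] → run B
t=20: vr[B=3072/335] → run B
t=21: vr[B=4096/335] → run B
t=22: vr[B=1024/67] → run B
t=23: vr[B=6144/335] → run B
t=24: (idle)
t=25: (idle)

completion order = G, F, H, B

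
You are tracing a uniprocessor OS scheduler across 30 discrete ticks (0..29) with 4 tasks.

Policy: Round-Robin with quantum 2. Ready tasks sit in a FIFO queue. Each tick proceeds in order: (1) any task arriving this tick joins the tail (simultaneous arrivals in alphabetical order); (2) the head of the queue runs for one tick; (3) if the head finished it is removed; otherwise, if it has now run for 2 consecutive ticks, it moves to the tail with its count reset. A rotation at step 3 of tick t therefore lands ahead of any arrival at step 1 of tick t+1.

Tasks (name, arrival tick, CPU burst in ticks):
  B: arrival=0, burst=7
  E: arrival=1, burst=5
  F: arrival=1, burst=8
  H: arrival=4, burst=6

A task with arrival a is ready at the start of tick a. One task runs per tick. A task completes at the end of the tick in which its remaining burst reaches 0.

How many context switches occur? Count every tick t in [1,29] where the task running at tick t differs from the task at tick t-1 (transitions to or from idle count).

t=0: queue=[B] q_used=0 → run B
t=1: queue=[B,E,F] q_used=1 → run B
t=2: queue=[E,F,B] q_used=0 → run E
t=3: queue=[E,F,B] q_used=1 → run E
t=4: queue=[F,B,E,H] q_used=0 → run F
t=5: queue=[F,B,E,H] q_used=1 → run F
t=6: queue=[B,E,H,F] q_used=0 → run B
t=7: queue=[B,E,H,F] q_used=1 → run B
t=8: queue=[E,H,F,B] q_used=0 → run E
t=9: queue=[E,H,F,B] q_used=1 → run E
t=10: queue=[H,F,B,E] q_used=0 → run H
t=11: queue=[H,F,B,E] q_used=1 → run H
t=12: queue=[F,B,E,H] q_used=0 → run F
t=13: queue=[F,B,E,H] q_used=1 → run F
t=14: queue=[B,E,H,F] q_used=0 → run B
t=15: queue=[B,E,H,F] q_used=1 → run B
t=16: queue=[E,H,F,B] q_used=0 → run E
t=17: queue=[H,F,B] q_used=0 → run H
t=18: queue=[H,F,B] q_used=1 → run H
t=19: queue=[F,B,H] q_used=0 → run F
t=20: queue=[F,B,H] q_used=1 → run F
t=21: queue=[B,H,F] q_used=0 → run B
t=22: queue=[H,F] q_used=0 → run H
t=23: queue=[H,F] q_used=1 → run H
t=24: queue=[F] q_used=0 → run F
t=25: queue=[F] q_used=1 → run F
t=26: (idle)
t=27: (idle)
t=28: (idle)
t=29: (idle)

context switches = 14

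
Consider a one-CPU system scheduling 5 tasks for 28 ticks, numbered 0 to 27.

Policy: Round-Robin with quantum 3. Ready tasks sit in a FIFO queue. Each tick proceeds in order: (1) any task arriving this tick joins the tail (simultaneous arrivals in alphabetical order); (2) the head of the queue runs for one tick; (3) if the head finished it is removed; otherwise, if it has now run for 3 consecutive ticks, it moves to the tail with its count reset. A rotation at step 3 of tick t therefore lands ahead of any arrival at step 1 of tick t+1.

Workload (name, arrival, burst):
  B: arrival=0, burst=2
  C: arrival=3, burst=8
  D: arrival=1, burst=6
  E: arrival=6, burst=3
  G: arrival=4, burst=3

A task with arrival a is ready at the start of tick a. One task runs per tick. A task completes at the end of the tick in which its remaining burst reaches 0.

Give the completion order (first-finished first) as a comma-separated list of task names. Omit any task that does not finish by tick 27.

t=0: queue=[B] q_used=0 → run B
t=1: queue=[B,D] q_used=1 → run B
t=2: queue=[D] q_used=0 → run D
t=3: queue=[D,C] q_used=1 → run D
t=4: queue=[D,C,G] q_used=2 → run D
t=5: queue=[C,G,D] q_used=0 → run C
t=6: queue=[C,G,D,E] q_used=1 → run C
t=7: queue=[C,G,D,E] q_used=2 → run C
t=8: queue=[G,D,E,C] q_used=0 → run G
t=9: queue=[G,D,E,C] q_used=1 → run G
t=10: queue=[G,D,E,C] q_used=2 → run G
t=11: queue=[D,E,C] q_used=0 → run D
t=12: queue=[D,E,C] q_used=1 → run D
t=13: queue=[D,E,C] q_used=2 → run D
t=14: queue=[E,C] q_used=0 → run E
t=15: queue=[E,C] q_used=1 → run E
t=16: queue=[E,C] q_used=2 → run E
t=17: queue=[C] q_used=0 → run C
t=18: queue=[C] q_used=1 → run C
t=19: queue=[C] q_used=2 → run C
t=20: queue=[C] q_used=0 → run C
t=21: queue=[C] q_used=1 → run C
t=22: (idle)
t=23: (idle)
t=24: (idle)
t=25: (idle)
t=26: (idle)
t=27: (idle)

completion order = B, G, D, E, C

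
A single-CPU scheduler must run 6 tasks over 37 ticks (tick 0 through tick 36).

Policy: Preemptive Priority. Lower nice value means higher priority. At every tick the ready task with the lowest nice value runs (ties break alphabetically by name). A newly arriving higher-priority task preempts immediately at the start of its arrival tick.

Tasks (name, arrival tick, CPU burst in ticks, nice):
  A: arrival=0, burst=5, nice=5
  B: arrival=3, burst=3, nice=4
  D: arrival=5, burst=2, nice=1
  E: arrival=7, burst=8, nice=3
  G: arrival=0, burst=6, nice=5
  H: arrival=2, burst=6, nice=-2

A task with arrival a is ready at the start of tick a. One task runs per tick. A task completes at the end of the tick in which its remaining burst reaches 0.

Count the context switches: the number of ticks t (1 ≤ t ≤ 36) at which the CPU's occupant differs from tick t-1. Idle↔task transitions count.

t=0: ready={A,G} → run A
t=1: ready={A,G} → run A
t=2: ready={A,G,H} → run H
t=3: ready={A,B,G,H} → run H
t=4: ready={A,B,G,H} → run H
t=5: ready={A,B,D,G,H} → run H
t=6: ready={A,B,D,G,H} → run H
t=7: ready={A,B,D,E,G,H} → run H
t=8: ready={A,B,D,E,G} → run D
t=9: ready={A,B,D,E,G} → run D
t=10: ready={A,B,E,G} → run E
t=11: ready={A,B,E,G} → run E
t=12: ready={A,B,E,G} → run E
t=13: ready={A,B,E,G} → run E
t=14: ready={A,B,E,G} → run E
t=15: ready={A,B,E,G} → run E
t=16: ready={A,B,E,G} → run E
t=17: ready={A,B,E,G} → run E
t=18: ready={A,B,G} → run B
t=19: ready={A,B,G} → run B
t=20: ready={A,B,G} → run B
t=21: ready={A,G} → run A
t=22: ready={A,G} → run A
t=23: ready={A,G} → run A
t=24: ready={G} → run G
t=25: ready={G} → run G
t=26: ready={G} → run G
t=27: ready={G} → run G
t=28: ready={G} → run G
t=29: ready={G} → run G
t=30: (idle)
t=31: (idle)
t=32: (idle)
t=33: (idle)
t=34: (idle)
t=35: (idle)
t=36: (idle)

context switches = 7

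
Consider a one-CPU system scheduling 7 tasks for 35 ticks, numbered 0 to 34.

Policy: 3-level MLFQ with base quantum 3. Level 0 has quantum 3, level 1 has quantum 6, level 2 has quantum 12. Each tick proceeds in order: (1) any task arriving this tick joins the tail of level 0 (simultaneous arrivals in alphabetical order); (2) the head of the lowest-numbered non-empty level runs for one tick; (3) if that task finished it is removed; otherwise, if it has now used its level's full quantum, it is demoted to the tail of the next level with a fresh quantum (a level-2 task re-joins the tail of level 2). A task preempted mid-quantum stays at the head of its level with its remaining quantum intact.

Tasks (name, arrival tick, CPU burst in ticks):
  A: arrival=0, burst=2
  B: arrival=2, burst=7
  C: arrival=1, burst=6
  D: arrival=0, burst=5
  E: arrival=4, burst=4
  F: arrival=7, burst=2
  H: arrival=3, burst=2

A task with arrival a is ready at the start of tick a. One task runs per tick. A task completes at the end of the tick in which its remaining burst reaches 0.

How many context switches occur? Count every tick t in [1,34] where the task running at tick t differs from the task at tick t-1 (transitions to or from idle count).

t=0: L0/L1/L2 = AD/-/- → run A
t=1: L0/L1/L2 = ADC/-/- → run A
t=2: L0/L1/L2 = DCB/-/- → run D
t=3: L0/L1/L2 = DCBH/-/- → run D
t=4: L0/L1/L2 = DCBHE/-/- → run D
t=5: L0/L1/L2 = CBHE/D/- → run C
t=6: L0/L1/L2 = CBHE/D/- → run C
t=7: L0/L1/L2 = CBHEF/D/- → run C
t=8: L0/L1/L2 = BHEF/DC/- → run B
t=9: L0/L1/L2 = BHEF/DC/- → run B
t=10: L0/L1/L2 = BHEF/DC/- → run B
t=11: L0/L1/L2 = HEF/DCB/- → run H
t=12: L0/L1/L2 = HEF/DCB/- → run H
t=13: L0/L1/L2 = EF/DCB/- → run E
t=14: L0/L1/L2 = EF/DCB/- → run E
t=15: L0/L1/L2 = EF/DCB/- → run E
t=16: L0/L1/L2 = F/DCBE/- → run F
t=17: L0/L1/L2 = F/DCBE/- → run F
t=18: L0/L1/L2 = -/DCBE/- → run D
t=19: L0/L1/L2 = -/DCBE/- → run D
t=20: L0/L1/L2 = -/CBE/- → run C
t=21: L0/L1/L2 = -/CBE/- → run C
t=22: L0/L1/L2 = -/CBE/- → run C
t=23: L0/L1/L2 = -/BE/- → run B
t=24: L0/L1/L2 = -/BE/- → run B
t=25: L0/L1/L2 = -/BE/- → run B
t=26: L0/L1/L2 = -/BE/- → run B
t=27: L0/L1/L2 = -/E/- → run E
t=28: (idle)
t=29: (idle)
t=30: (idle)
t=31: (idle)
t=32: (idle)
t=33: (idle)
t=34: (idle)

context switches = 11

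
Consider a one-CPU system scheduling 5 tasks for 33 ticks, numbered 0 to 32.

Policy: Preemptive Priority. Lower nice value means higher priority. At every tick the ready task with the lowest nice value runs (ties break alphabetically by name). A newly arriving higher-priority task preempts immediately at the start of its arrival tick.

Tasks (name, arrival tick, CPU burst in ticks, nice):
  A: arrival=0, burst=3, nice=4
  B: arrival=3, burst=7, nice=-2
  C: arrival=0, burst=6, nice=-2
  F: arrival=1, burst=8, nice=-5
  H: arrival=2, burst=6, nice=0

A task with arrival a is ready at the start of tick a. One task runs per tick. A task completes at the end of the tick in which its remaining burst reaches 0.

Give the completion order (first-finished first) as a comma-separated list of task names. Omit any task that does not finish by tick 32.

completion order = F, B, C, H, A

t=0: ready={A,C} → run C
t=1: ready={A,C,F} → run F
t=2: ready={A,C,F,H} → run F
t=3: ready={A,B,C,F,H} → run F
t=4: ready={A,B,C,F,H} → run F
t=5: ready={A,B,C,F,H} → run F
t=6: ready={A,B,C,F,H} → run F
t=7: ready={A,B,C,F,H} → run F
t=8: ready={A,B,C,F,H} → run F
t=9: ready={A,B,C,H} → run B
t=10: ready={A,B,C,H} → run B
t=11: ready={A,B,C,H} → run B
t=12: ready={A,B,C,H} → run B
t=13: ready={A,B,C,H} → run B
t=14: ready={A,B,C,H} → run B
t=15: ready={A,B,C,H} → run B
t=16: ready={A,C,H} → run C
t=17: ready={A,C,H} → run C
t=18: ready={A,C,H} → run C
t=19: ready={A,C,H} → run C
t=20: ready={A,C,H} → run C
t=21: ready={A,H} → run H
t=22: ready={A,H} → run H
t=23: ready={A,H} → run H
t=24: ready={A,H} → run H
t=25: ready={A,H} → run H
t=26: ready={A,H} → run H
t=27: ready={A} → run A
t=28: ready={A} → run A
t=29: ready={A} → run A
t=30: (idle)
t=31: (idle)
t=32: (idle)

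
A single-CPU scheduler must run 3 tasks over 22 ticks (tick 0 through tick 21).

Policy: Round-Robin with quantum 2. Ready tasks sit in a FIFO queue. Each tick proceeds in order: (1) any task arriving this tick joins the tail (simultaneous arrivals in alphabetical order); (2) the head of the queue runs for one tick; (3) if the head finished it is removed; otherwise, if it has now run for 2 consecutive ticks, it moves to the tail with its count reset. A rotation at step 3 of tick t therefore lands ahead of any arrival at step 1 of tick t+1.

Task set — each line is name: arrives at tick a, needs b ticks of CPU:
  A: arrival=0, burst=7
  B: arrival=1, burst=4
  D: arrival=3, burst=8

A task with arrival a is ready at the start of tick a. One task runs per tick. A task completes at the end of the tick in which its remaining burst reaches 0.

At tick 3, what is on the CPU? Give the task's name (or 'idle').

running at tick 3 = B

t=0: queue=[A] q_used=0 → run A
t=1: queue=[A,B] q_used=1 → run A
t=2: queue=[B,A] q_used=0 → run B
t=3: queue=[B,A,D] q_used=1 → run B
t=4: queue=[A,D,B] q_used=0 → run A
t=5: queue=[A,D,B] q_used=1 → run A
t=6: queue=[D,B,A] q_used=0 → run D
t=7: queue=[D,B,A] q_used=1 → run D
t=8: queue=[B,A,D] q_used=0 → run B
t=9: queue=[B,A,D] q_used=1 → run B
t=10: queue=[A,D] q_used=0 → run A
t=11: queue=[A,D] q_used=1 → run A
t=12: queue=[D,A] q_used=0 → run D
t=13: queue=[D,A] q_used=1 → run D
t=14: queue=[A,D] q_used=0 → run A
t=15: queue=[D] q_used=0 → run D
t=16: queue=[D] q_used=1 → run D
t=17: queue=[D] q_used=0 → run D
t=18: queue=[D] q_used=1 → run D
t=19: (idle)
t=20: (idle)
t=21: (idle)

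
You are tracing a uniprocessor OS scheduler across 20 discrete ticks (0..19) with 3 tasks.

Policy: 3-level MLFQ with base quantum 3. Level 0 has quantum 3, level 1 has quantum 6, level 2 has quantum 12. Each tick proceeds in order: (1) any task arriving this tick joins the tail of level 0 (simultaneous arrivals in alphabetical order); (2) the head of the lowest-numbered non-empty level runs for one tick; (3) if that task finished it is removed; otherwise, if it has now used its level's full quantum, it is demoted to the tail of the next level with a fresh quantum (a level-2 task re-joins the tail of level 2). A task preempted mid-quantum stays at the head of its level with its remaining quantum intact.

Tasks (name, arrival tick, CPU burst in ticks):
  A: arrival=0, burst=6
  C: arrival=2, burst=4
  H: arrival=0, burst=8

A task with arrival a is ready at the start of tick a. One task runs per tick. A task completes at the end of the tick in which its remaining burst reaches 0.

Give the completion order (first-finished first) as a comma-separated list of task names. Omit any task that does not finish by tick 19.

completion order = A, H, C

t=0: L0/L1/L2 = AH/-/- → run A
t=1: L0/L1/L2 = AH/-/- → run A
t=2: L0/L1/L2 = AHC/-/- → run A
t=3: L0/L1/L2 = HC/A/- → run H
t=4: L0/L1/L2 = HC/A/- → run H
t=5: L0/L1/L2 = HC/A/- → run H
t=6: L0/L1/L2 = C/AH/- → run C
t=7: L0/L1/L2 = C/AH/- → run C
t=8: L0/L1/L2 = C/AH/- → run C
t=9: L0/L1/L2 = -/AHC/- → run A
t=10: L0/L1/L2 = -/AHC/- → run A
t=11: L0/L1/L2 = -/AHC/- → run A
t=12: L0/L1/L2 = -/HC/- → run H
t=13: L0/L1/L2 = -/HC/- → run H
t=14: L0/L1/L2 = -/HC/- → run H
t=15: L0/L1/L2 = -/HC/- → run H
t=16: L0/L1/L2 = -/HC/- → run H
t=17: L0/L1/L2 = -/C/- → run C
t=18: (idle)
t=19: (idle)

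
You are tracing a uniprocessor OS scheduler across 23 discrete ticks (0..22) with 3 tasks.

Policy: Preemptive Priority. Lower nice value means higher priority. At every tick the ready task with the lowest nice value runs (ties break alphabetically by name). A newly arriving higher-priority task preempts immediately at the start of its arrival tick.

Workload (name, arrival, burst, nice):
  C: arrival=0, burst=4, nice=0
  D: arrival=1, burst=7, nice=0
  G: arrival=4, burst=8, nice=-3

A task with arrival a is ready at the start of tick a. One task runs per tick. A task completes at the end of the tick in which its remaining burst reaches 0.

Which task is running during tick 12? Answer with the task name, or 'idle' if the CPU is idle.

t=0: ready={C} → run C
t=1: ready={C,D} → run C
t=2: ready={C,D} → run C
t=3: ready={C,D} → run C
t=4: ready={D,G} → run G
t=5: ready={D,G} → run G
t=6: ready={D,G} → run G
t=7: ready={D,G} → run G
t=8: ready={D,G} → run G
t=9: ready={D,G} → run G
t=10: ready={D,G} → run G
t=11: ready={D,G} → run G
t=12: ready={D} → run D
t=13: ready={D} → run D
t=14: ready={D} → run D
t=15: ready={D} → run D
t=16: ready={D} → run D
t=17: ready={D} → run D
t=18: ready={D} → run D
t=19: (idle)
t=20: (idle)
t=21: (idle)
t=22: (idle)

running at tick 12 = D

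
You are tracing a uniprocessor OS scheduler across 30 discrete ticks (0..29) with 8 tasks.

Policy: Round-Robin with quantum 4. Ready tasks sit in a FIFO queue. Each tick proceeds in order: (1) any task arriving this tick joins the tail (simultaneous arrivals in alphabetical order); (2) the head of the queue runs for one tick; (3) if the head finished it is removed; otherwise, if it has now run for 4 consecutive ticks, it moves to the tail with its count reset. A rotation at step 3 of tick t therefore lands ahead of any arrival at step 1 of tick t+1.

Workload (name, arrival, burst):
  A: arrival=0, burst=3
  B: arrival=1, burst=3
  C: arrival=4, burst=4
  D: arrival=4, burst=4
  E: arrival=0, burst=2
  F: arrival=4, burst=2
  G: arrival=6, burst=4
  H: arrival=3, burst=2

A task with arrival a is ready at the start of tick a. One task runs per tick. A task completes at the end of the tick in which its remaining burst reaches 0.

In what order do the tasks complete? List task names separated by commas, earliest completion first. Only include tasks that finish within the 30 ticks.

completion order = A, E, B, H, C, D, F, G

t=0: queue=[A,E] q_used=0 → run A
t=1: queue=[A,E,B] q_used=1 → run A
t=2: queue=[A,E,B] q_used=2 → run A
t=3: queue=[E,B,H] q_used=0 → run E
t=4: queue=[E,B,H,C,D,F] q_used=1 → run E
t=5: queue=[B,H,C,D,F] q_used=0 → run B
t=6: queue=[B,H,C,D,F,G] q_used=1 → run B
t=7: queue=[B,H,C,D,F,G] q_used=2 → run B
t=8: queue=[H,C,D,F,G] q_used=0 → run H
t=9: queue=[H,C,D,F,G] q_used=1 → run H
t=10: queue=[C,D,F,G] q_used=0 → run C
t=11: queue=[C,D,F,G] q_used=1 → run C
t=12: queue=[C,D,F,G] q_used=2 → run C
t=13: queue=[C,D,F,G] q_used=3 → run C
t=14: queue=[D,F,G] q_used=0 → run D
t=15: queue=[D,F,G] q_used=1 → run D
t=16: queue=[D,F,G] q_used=2 → run D
t=17: queue=[D,F,G] q_used=3 → run D
t=18: queue=[F,G] q_used=0 → run F
t=19: queue=[F,G] q_used=1 → run F
t=20: queue=[G] q_used=0 → run G
t=21: queue=[G] q_used=1 → run G
t=22: queue=[G] q_used=2 → run G
t=23: queue=[G] q_used=3 → run G
t=24: (idle)
t=25: (idle)
t=26: (idle)
t=27: (idle)
t=28: (idle)
t=29: (idle)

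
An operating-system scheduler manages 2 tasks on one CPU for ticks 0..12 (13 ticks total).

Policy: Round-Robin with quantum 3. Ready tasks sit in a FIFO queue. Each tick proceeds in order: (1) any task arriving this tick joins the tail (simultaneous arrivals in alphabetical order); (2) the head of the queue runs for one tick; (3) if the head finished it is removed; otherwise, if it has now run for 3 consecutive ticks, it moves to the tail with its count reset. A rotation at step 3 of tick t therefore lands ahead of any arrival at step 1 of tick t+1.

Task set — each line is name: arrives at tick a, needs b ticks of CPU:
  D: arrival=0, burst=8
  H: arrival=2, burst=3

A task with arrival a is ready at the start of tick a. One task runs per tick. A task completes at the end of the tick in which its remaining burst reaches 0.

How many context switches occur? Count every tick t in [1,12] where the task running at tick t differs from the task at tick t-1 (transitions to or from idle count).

t=0: queue=[D] q_used=0 → run D
t=1: queue=[D] q_used=1 → run D
t=2: queue=[D,H] q_used=2 → run D
t=3: queue=[H,D] q_used=0 → run H
t=4: queue=[H,D] q_used=1 → run H
t=5: queue=[H,D] q_used=2 → run H
t=6: queue=[D] q_used=0 → run D
t=7: queue=[D] q_used=1 → run D
t=8: queue=[D] q_used=2 → run D
t=9: queue=[D] q_used=0 → run D
t=10: queue=[D] q_used=1 → run D
t=11: (idle)
t=12: (idle)

context switches = 3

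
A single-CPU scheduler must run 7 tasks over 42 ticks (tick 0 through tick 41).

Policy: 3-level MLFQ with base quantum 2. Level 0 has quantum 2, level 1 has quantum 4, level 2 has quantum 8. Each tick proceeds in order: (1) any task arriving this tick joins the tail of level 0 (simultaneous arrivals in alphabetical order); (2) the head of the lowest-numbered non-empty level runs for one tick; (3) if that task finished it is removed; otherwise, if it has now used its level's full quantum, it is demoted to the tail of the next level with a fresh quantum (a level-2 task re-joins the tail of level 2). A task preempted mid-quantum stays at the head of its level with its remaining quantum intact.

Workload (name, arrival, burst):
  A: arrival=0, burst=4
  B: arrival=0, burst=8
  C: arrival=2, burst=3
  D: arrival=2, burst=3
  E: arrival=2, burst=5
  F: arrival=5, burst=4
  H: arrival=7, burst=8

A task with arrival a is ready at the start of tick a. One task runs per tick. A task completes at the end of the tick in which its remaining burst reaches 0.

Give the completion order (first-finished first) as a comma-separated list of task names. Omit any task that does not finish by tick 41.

completion order = A, C, D, E, F, B, H

t=0: L0/L1/L2 = AB/-/- → run A
t=1: L0/L1/L2 = AB/-/- → run A
t=2: L0/L1/L2 = BCDE/A/- → run B
t=3: L0/L1/L2 = BCDE/A/- → run B
t=4: L0/L1/L2 = CDE/AB/- → run C
t=5: L0/L1/L2 = CDEF/AB/- → run C
t=6: L0/L1/L2 = DEF/ABC/- → run D
t=7: L0/L1/L2 = DEFH/ABC/- → run D
t=8: L0/L1/L2 = EFH/ABCD/- → run E
t=9: L0/L1/L2 = EFH/ABCD/- → run E
t=10: L0/L1/L2 = FH/ABCDE/- → run F
t=11: L0/L1/L2 = FH/ABCDE/- → run F
t=12: L0/L1/L2 = H/ABCDEF/- → run H
t=13: L0/L1/L2 = H/ABCDEF/- → run H
t=14: L0/L1/L2 = -/ABCDEFH/- → run A
t=15: L0/L1/L2 = -/ABCDEFH/- → run A
t=16: L0/L1/L2 = -/BCDEFH/- → run B
t=17: L0/L1/L2 = -/BCDEFH/- → run B
t=18: L0/L1/L2 = -/BCDEFH/- → run B
t=19: L0/L1/L2 = -/BCDEFH/- → run B
t=20: L0/L1/L2 = -/CDEFH/B → run C
t=21: L0/L1/L2 = -/DEFH/B → run D
t=22: L0/L1/L2 = -/EFH/B → run E
t=23: L0/L1/L2 = -/EFH/B → run E
t=24: L0/L1/L2 = -/EFH/B → run E
t=25: L0/L1/L2 = -/FH/B → run F
t=26: L0/L1/L2 = -/FH/B → run F
t=27: L0/L1/L2 = -/H/B → run H
t=28: L0/L1/L2 = -/H/B → run H
t=29: L0/L1/L2 = -/H/B → run H
t=30: L0/L1/L2 = -/H/B → run H
t=31: L0/L1/L2 = -/-/BH → run B
t=32: L0/L1/L2 = -/-/BH → run B
t=33: L0/L1/L2 = -/-/H → run H
t=34: L0/L1/L2 = -/-/H → run H
t=35: (idle)
t=36: (idle)
t=37: (idle)
t=38: (idle)
t=39: (idle)
t=40: (idle)
t=41: (idle)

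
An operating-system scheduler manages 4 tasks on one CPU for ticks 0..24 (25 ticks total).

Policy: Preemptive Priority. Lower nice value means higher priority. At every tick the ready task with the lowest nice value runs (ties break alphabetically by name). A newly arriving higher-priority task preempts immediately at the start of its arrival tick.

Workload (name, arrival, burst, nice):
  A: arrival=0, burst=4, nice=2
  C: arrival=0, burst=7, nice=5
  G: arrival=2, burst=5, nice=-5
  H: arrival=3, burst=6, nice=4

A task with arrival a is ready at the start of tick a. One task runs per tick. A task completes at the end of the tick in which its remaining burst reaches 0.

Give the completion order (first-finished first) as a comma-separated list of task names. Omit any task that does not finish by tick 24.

completion order = G, A, H, C

t=0: ready={A,C} → run A
t=1: ready={A,C} → run A
t=2: ready={A,C,G} → run G
t=3: ready={A,C,G,H} → run G
t=4: ready={A,C,G,H} → run G
t=5: ready={A,C,G,H} → run G
t=6: ready={A,C,G,H} → run G
t=7: ready={A,C,H} → run A
t=8: ready={A,C,H} → run A
t=9: ready={C,H} → run H
t=10: ready={C,H} → run H
t=11: ready={C,H} → run H
t=12: ready={C,H} → run H
t=13: ready={C,H} → run H
t=14: ready={C,H} → run H
t=15: ready={C} → run C
t=16: ready={C} → run C
t=17: ready={C} → run C
t=18: ready={C} → run C
t=19: ready={C} → run C
t=20: ready={C} → run C
t=21: ready={C} → run C
t=22: (idle)
t=23: (idle)
t=24: (idle)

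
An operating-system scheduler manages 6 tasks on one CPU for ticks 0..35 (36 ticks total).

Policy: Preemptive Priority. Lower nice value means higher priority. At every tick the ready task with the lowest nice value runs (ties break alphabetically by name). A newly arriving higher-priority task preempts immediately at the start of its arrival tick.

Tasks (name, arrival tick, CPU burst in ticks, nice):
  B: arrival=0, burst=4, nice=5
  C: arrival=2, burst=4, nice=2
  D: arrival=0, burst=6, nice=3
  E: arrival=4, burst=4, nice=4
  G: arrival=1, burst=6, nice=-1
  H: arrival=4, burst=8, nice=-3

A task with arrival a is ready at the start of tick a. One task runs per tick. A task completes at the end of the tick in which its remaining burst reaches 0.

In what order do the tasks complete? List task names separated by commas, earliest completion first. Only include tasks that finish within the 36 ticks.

t=0: ready={B,D} → run D
t=1: ready={B,D,G} → run G
t=2: ready={B,C,D,G} → run G
t=3: ready={B,C,D,G} → run G
t=4: ready={B,C,D,E,G,H} → run H
t=5: ready={B,C,D,E,G,H} → run H
t=6: ready={B,C,D,E,G,H} → run H
t=7: ready={B,C,D,E,G,H} → run H
t=8: ready={B,C,D,E,G,H} → run H
t=9: ready={B,C,D,E,G,H} → run H
t=10: ready={B,C,D,E,G,H} → run H
t=11: ready={B,C,D,E,G,H} → run H
t=12: ready={B,C,D,E,G} → run G
t=13: ready={B,C,D,E,G} → run G
t=14: ready={B,C,D,E,G} → run G
t=15: ready={B,C,D,E} → run C
t=16: ready={B,C,D,E} → run C
t=17: ready={B,C,D,E} → run C
t=18: ready={B,C,D,E} → run C
t=19: ready={B,D,E} → run D
t=20: ready={B,D,E} → run D
t=21: ready={B,D,E} → run D
t=22: ready={B,D,E} → run D
t=23: ready={B,D,E} → run D
t=24: ready={B,E} → run E
t=25: ready={B,E} → run E
t=26: ready={B,E} → run E
t=27: ready={B,E} → run E
t=28: ready={B} → run B
t=29: ready={B} → run B
t=30: ready={B} → run B
t=31: ready={B} → run B
t=32: (idle)
t=33: (idle)
t=34: (idle)
t=35: (idle)

completion order = H, G, C, D, E, B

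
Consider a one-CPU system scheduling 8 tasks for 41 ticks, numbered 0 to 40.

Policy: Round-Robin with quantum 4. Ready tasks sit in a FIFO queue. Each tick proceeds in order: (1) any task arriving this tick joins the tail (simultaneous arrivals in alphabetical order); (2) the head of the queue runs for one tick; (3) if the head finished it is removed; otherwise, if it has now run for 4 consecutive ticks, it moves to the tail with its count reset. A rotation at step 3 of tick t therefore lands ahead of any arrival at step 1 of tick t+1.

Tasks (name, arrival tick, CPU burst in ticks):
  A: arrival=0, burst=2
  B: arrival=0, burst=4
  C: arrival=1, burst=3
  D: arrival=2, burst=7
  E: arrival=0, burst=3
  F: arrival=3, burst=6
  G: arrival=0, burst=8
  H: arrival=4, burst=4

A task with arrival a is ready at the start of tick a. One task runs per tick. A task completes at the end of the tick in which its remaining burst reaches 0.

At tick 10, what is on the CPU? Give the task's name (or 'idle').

t=0: queue=[A,B,E,G] q_used=0 → run A
t=1: queue=[A,B,E,G,C] q_used=1 → run A
t=2: queue=[B,E,G,C,D] q_used=0 → run B
t=3: queue=[B,E,G,C,D,F] q_used=1 → run B
t=4: queue=[B,E,G,C,D,F,H] q_used=2 → run B
t=5: queue=[B,E,G,C,D,F,H] q_used=3 → run B
t=6: queue=[E,G,C,D,F,H] q_used=0 → run E
t=7: queue=[E,G,C,D,F,H] q_used=1 → run E
t=8: queue=[E,G,C,D,F,H] q_used=2 → run E
t=9: queue=[G,C,D,F,H] q_used=0 → run G
t=10: queue=[G,C,D,F,H] q_used=1 → run G
t=11: queue=[G,C,D,F,H] q_used=2 → run G
t=12: queue=[G,C,D,F,H] q_used=3 → run G
t=13: queue=[C,D,F,H,G] q_used=0 → run C
t=14: queue=[C,D,F,H,G] q_used=1 → run C
t=15: queue=[C,D,F,H,G] q_used=2 → run C
t=16: queue=[D,F,H,G] q_used=0 → run D
t=17: queue=[D,F,H,G] q_used=1 → run D
t=18: queue=[D,F,H,G] q_used=2 → run D
t=19: queue=[D,F,H,G] q_used=3 → run D
t=20: queue=[F,H,G,D] q_used=0 → run F
t=21: queue=[F,H,G,D] q_used=1 → run F
t=22: queue=[F,H,G,D] q_used=2 → run F
t=23: queue=[F,H,G,D] q_used=3 → run F
t=24: queue=[H,G,D,F] q_used=0 → run H
t=25: queue=[H,G,D,F] q_used=1 → run H
t=26: queue=[H,G,D,F] q_used=2 → run H
t=27: queue=[H,G,D,F] q_used=3 → run H
t=28: queue=[G,D,F] q_used=0 → run G
t=29: queue=[G,D,F] q_used=1 → run G
t=30: queue=[G,D,F] q_used=2 → run G
t=31: queue=[G,D,F] q_used=3 → run G
t=32: queue=[D,F] q_used=0 → run D
t=33: queue=[D,F] q_used=1 → run D
t=34: queue=[D,F] q_used=2 → run D
t=35: queue=[F] q_used=0 → run F
t=36: queue=[F] q_used=1 → run F
t=37: (idle)
t=38: (idle)
t=39: (idle)
t=40: (idle)

running at tick 10 = G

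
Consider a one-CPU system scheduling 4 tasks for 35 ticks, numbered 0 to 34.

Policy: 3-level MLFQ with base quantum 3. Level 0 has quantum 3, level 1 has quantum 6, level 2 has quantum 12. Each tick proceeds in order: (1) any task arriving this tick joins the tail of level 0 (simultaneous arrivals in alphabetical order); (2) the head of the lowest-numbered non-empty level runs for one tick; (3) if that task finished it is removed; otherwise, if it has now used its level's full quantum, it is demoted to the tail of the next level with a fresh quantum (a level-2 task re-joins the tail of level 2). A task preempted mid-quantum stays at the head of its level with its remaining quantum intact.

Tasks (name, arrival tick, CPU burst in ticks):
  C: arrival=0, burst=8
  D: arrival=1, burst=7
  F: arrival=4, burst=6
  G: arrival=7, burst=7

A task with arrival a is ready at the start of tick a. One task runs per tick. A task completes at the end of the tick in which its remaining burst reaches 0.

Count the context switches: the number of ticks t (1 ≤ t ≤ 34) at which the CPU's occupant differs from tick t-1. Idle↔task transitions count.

t=0: L0/L1/L2 = C/-/- → run C
t=1: L0/L1/L2 = CD/-/- → run C
t=2: L0/L1/L2 = CD/-/- → run C
t=3: L0/L1/L2 = D/C/- → run D
t=4: L0/L1/L2 = DF/C/- → run D
t=5: L0/L1/L2 = DF/C/- → run D
t=6: L0/L1/L2 = F/CD/- → run F
t=7: L0/L1/L2 = FG/CD/- → run F
t=8: L0/L1/L2 = FG/CD/- → run F
t=9: L0/L1/L2 = G/CDF/- → run G
t=10: L0/L1/L2 = G/CDF/- → run G
t=11: L0/L1/L2 = G/CDF/- → run G
t=12: L0/L1/L2 = -/CDFG/- → run C
t=13: L0/L1/L2 = -/CDFG/- → run C
t=14: L0/L1/L2 = -/CDFG/- → run C
t=15: L0/L1/L2 = -/CDFG/- → run C
t=16: L0/L1/L2 = -/CDFG/- → run C
t=17: L0/L1/L2 = -/DFG/- → run D
t=18: L0/L1/L2 = -/DFG/- → run D
t=19: L0/L1/L2 = -/DFG/- → run D
t=20: L0/L1/L2 = -/DFG/- → run D
t=21: L0/L1/L2 = -/FG/- → run F
t=22: L0/L1/L2 = -/FG/- → run F
t=23: L0/L1/L2 = -/FG/- → run F
t=24: L0/L1/L2 = -/G/- → run G
t=25: L0/L1/L2 = -/G/- → run G
t=26: L0/L1/L2 = -/G/- → run G
t=27: L0/L1/L2 = -/G/- → run G
t=28: (idle)
t=29: (idle)
t=30: (idle)
t=31: (idle)
t=32: (idle)
t=33: (idle)
t=34: (idle)

context switches = 8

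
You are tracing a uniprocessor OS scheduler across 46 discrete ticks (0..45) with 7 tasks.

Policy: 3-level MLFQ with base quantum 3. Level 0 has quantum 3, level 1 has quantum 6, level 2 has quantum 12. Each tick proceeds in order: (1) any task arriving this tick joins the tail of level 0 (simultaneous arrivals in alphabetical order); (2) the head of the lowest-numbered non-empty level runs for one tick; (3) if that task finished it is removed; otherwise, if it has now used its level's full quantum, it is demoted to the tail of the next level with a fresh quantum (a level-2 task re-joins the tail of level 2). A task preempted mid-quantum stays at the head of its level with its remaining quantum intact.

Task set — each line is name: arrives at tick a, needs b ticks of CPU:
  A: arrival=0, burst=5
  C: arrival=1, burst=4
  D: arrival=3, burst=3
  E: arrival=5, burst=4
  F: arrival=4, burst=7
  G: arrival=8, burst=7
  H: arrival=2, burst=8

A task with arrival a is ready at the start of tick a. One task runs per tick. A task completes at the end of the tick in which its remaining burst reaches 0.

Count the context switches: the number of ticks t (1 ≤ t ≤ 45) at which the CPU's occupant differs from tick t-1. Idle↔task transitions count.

context switches = 13

t=0: L0/L1/L2 = A/-/- → run A
t=1: L0/L1/L2 = AC/-/- → run A
t=2: L0/L1/L2 = ACH/-/- → run A
t=3: L0/L1/L2 = CHD/A/- → run C
t=4: L0/L1/L2 = CHDF/A/- → run C
t=5: L0/L1/L2 = CHDFE/A/- → run C
t=6: L0/L1/L2 = HDFE/AC/- → run H
t=7: L0/L1/L2 = HDFE/AC/- → run H
t=8: L0/L1/L2 = HDFEG/AC/- → run H
t=9: L0/L1/L2 = DFEG/ACH/- → run D
t=10: L0/L1/L2 = DFEG/ACH/- → run D
t=11: L0/L1/L2 = DFEG/ACH/- → run D
t=12: L0/L1/L2 = FEG/ACH/- → run F
t=13: L0/L1/L2 = FEG/ACH/- → run F
t=14: L0/L1/L2 = FEG/ACH/- → run F
t=15: L0/L1/L2 = EG/ACHF/- → run E
t=16: L0/L1/L2 = EG/ACHF/- → run E
t=17: L0/L1/L2 = EG/ACHF/- → run E
t=18: L0/L1/L2 = G/ACHFE/- → run G
t=19: L0/L1/L2 = G/ACHFE/- → run G
t=20: L0/L1/L2 = G/ACHFE/- → run G
t=21: L0/L1/L2 = -/ACHFEG/- → run A
t=22: L0/L1/L2 = -/ACHFEG/- → run A
t=23: L0/L1/L2 = -/CHFEG/- → run C
t=24: L0/L1/L2 = -/HFEG/- → run H
t=25: L0/L1/L2 = -/HFEG/- → run H
t=26: L0/L1/L2 = -/HFEG/- → run H
t=27: L0/L1/L2 = -/HFEG/- → run H
t=28: L0/L1/L2 = -/HFEG/- → run H
t=29: L0/L1/L2 = -/FEG/- → run F
t=30: L0/L1/L2 = -/FEG/- → run F
t=31: L0/L1/L2 = -/FEG/- → run F
t=32: L0/L1/L2 = -/FEG/- → run F
t=33: L0/L1/L2 = -/EG/- → run E
t=34: L0/L1/L2 = -/G/- → run G
t=35: L0/L1/L2 = -/G/- → run G
t=36: L0/L1/L2 = -/G/- → run G
t=37: L0/L1/L2 = -/G/- → run G
t=38: (idle)
t=39: (idle)
t=40: (idle)
t=41: (idle)
t=42: (idle)
t=43: (idle)
t=44: (idle)
t=45: (idle)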